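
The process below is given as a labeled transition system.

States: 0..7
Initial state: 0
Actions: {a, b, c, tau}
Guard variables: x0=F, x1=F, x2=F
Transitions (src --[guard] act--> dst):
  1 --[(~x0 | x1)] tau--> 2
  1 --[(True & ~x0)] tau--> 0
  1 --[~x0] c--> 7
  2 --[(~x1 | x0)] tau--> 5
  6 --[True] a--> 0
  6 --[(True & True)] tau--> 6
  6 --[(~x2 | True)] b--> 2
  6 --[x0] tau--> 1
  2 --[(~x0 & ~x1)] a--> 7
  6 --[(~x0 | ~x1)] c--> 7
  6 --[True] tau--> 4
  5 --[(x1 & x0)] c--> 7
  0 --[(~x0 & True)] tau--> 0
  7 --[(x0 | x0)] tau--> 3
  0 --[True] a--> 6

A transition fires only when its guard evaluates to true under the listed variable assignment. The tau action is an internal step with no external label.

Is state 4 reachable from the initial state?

Answer: REACHABLE

Analysis:
12 transition(s) survive guard evaluation.
depth 0: {0}
depth 1: {6}  total {0,6}
depth 2: {2,4,7}  total {0,2,4,6,7}
depth 3: {5}  total {0,2,4,5,6,7}
R = {0,2,4,5,6,7}
witness 4: a·tau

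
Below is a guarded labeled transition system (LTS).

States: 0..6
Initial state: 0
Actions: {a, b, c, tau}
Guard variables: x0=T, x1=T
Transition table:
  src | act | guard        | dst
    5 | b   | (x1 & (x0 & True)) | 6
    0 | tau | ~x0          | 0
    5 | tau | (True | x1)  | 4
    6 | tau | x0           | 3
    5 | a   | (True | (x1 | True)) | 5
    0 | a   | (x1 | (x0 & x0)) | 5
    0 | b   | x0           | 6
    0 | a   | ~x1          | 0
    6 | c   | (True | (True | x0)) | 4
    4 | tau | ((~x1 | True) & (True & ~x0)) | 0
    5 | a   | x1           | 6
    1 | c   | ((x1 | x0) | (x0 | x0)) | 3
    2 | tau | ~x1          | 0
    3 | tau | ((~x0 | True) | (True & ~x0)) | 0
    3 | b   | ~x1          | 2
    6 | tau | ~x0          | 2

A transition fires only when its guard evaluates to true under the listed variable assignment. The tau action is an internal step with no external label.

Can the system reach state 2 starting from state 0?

Answer: UNREACHABLE

Working:
Guard filter leaves 10 enabled edge(s).
Layer 0: {0}
Layer 1: {5,6}  now seen {0,5,6}
Layer 2: {3,4}  now seen {0,3,4,5,6}
Reach set: {0,3,4,5,6}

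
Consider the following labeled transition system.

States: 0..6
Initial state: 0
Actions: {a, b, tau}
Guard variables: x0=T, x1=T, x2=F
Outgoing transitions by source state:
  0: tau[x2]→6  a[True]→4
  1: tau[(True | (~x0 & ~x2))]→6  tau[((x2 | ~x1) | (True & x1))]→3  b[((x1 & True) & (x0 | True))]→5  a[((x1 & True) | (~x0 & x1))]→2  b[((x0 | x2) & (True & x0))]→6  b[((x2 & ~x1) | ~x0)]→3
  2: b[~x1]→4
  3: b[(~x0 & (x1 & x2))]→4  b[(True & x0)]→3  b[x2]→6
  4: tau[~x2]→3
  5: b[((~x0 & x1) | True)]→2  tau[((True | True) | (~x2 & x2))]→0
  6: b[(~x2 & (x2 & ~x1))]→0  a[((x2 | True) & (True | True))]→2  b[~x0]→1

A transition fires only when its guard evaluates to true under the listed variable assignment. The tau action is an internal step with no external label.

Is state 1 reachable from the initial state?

11 transition(s) survive guard evaluation.
depth 0: {0}
depth 1: {4}  now seen {0,4}
depth 2: {3}  now seen {0,3,4}
Reach set: {0,3,4}

Answer: UNREACHABLE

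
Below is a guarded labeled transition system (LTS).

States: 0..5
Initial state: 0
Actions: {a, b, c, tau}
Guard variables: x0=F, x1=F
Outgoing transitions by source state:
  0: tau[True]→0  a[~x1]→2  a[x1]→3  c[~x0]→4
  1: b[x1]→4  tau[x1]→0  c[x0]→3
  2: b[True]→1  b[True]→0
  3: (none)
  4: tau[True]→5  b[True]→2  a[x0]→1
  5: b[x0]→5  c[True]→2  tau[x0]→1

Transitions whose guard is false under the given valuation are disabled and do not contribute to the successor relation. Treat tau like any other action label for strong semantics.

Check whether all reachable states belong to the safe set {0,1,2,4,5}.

Allowed set {0,1,2,4,5}
R = {0,1,2,4,5}
  0: ✓
  1: ✓
  2: ✓
  4: ✓
  5: ✓

Answer: INVARIANT HOLDS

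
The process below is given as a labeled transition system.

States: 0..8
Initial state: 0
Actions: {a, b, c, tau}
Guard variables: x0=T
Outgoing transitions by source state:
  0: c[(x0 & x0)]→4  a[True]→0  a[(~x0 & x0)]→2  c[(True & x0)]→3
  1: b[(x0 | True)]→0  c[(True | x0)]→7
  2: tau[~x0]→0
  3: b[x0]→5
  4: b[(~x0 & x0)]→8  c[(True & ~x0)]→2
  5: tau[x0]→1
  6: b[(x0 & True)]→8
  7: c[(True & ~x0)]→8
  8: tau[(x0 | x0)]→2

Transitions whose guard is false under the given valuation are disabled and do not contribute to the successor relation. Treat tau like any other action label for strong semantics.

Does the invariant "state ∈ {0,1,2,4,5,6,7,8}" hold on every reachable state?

Answer: INVARIANT VIOLATED at state 3

Trace:
Safe = {0,1,2,4,5,6,7,8}
Reachable = {0,1,3,4,5,7}
  0: safe
  1: safe
  3: outside
  4: safe
  5: safe
  7: safe
counterexample path to 3: c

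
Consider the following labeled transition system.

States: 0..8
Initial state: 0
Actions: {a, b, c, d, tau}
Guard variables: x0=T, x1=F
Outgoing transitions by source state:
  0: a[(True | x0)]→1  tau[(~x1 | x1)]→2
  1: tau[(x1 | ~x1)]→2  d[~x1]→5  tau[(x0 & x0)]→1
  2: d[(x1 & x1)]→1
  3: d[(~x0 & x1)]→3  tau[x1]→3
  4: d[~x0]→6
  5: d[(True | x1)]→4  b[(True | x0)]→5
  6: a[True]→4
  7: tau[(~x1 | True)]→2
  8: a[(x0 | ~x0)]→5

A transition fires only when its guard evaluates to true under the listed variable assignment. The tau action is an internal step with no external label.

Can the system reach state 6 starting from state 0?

After dropping false guards: 10 live edges.
depth 0: {0}
depth 1: {1,2}  total {0,1,2}
depth 2: {5}  total {0,1,2,5}
depth 3: {4}  total {0,1,2,4,5}
Reachable = {0,1,2,4,5}

Answer: UNREACHABLE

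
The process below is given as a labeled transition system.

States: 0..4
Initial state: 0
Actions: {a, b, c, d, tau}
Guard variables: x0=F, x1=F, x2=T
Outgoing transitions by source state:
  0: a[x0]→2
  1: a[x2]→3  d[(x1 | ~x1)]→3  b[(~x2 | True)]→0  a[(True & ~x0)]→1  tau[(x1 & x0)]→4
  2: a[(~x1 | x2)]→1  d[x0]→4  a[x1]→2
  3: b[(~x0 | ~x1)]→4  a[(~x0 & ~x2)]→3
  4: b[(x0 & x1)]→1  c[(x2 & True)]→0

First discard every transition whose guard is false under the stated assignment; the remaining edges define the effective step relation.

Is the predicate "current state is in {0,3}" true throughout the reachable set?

Inv-set: {0,3}
Reachable = {0}
  0: ✓

Answer: INVARIANT HOLDS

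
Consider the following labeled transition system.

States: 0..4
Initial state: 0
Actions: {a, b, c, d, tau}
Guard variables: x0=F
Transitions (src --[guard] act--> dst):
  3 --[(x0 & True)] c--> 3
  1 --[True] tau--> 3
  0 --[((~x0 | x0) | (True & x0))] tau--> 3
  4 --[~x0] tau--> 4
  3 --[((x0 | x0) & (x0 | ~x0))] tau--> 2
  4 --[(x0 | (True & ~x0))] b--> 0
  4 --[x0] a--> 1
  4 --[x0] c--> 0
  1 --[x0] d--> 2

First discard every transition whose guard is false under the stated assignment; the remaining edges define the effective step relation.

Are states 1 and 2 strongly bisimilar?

Answer: NOT BISIMILAR

Analysis:
Compute ~ classes (split until stable):
  round 0: {{0,1,2,3,4}}
  round 1: {{0,1},{2,3},{4}}
3 equivalence class(es) (converged in 2)
1∈{0,1}, 2∈{2,3}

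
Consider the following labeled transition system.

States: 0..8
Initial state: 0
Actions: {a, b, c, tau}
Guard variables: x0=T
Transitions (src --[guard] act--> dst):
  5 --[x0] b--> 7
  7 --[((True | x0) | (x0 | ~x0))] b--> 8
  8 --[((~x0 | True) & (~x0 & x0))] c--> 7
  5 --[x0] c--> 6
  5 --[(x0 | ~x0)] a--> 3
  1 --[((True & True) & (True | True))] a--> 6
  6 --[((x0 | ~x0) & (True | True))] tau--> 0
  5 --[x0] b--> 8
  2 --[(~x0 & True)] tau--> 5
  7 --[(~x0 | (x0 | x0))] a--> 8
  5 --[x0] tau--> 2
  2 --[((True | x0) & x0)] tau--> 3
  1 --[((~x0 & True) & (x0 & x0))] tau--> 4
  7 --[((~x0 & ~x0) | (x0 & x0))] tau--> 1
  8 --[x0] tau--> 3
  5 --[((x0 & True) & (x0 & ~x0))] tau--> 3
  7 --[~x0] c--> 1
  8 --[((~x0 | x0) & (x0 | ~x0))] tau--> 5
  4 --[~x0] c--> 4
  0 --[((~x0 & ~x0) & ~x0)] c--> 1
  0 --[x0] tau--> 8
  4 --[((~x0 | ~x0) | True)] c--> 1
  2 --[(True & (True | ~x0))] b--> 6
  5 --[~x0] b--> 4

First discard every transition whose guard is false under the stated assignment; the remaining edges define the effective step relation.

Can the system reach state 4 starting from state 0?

Answer: UNREACHABLE

Trace:
Guard filter leaves 16 enabled edge(s).
depth 0: {0}
depth 1: {8}  cumulative {0,8}
depth 2: {3,5}  cumulative {0,3,5,8}
depth 3: {2,6,7}  cumulative {0,2,3,5,6,7,8}
depth 4: {1}  cumulative {0,1,2,3,5,6,7,8}
R = {0,1,2,3,5,6,7,8}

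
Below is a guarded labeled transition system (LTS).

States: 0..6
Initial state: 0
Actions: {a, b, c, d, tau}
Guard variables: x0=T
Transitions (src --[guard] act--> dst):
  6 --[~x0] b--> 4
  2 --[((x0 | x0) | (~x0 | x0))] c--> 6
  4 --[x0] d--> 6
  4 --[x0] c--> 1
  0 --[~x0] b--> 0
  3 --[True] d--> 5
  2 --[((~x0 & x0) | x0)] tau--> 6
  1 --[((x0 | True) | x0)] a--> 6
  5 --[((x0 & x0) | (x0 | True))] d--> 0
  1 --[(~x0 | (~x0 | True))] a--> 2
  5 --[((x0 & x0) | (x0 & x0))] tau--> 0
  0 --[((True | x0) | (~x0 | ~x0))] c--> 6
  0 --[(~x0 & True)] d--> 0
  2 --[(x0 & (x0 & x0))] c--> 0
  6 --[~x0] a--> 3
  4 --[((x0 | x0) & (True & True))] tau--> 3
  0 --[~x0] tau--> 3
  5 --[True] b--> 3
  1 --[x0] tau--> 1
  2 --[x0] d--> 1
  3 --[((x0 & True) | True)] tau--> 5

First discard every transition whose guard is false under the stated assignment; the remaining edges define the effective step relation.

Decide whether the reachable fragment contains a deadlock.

R = {0,6}
  0: c→6  [1 exit(s)]
  6: ∅  [deadlock]
witness 6: c

Answer: DEADLOCK at state 6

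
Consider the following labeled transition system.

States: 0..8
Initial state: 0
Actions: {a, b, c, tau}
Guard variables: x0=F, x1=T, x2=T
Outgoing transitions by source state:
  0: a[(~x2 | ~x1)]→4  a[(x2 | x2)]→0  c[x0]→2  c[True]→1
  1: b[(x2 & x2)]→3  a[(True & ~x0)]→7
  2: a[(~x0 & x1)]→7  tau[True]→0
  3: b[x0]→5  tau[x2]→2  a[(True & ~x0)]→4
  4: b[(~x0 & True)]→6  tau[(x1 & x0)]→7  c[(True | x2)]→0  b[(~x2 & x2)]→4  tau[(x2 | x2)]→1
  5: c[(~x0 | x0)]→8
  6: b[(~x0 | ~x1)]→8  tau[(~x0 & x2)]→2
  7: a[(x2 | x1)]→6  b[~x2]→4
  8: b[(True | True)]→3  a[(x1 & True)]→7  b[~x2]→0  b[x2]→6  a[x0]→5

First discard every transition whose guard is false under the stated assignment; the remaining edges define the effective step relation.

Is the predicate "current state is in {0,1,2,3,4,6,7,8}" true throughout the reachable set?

Answer: INVARIANT HOLDS

Working:
Allowed set {0,1,2,3,4,6,7,8}
R = {0,1,2,3,4,6,7,8}
  0: ✓
  1: ✓
  2: ✓
  3: ✓
  4: ✓
  6: ✓
  7: ✓
  8: ✓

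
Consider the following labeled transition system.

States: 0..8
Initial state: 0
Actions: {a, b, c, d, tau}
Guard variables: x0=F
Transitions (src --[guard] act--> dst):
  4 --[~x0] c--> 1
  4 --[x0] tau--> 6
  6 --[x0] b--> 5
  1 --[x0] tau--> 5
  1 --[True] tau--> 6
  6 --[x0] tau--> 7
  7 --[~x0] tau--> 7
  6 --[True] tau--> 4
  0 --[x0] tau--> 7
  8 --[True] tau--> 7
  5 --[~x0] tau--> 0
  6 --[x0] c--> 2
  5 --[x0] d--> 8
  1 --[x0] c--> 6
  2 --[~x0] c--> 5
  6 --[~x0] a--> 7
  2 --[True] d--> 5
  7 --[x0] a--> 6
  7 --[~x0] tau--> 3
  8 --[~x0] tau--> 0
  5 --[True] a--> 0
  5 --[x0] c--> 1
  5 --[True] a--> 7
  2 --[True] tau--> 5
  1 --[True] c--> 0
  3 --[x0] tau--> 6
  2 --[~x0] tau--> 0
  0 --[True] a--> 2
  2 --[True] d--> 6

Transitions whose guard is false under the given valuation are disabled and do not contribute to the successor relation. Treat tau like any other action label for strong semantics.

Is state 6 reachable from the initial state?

Answer: REACHABLE

Working:
18 transition(s) survive guard evaluation.
Layer 0: {0}
Layer 1: {2}  now seen {0,2}
Layer 2: {5,6}  now seen {0,2,5,6}
Layer 3: {4,7}  now seen {0,2,4,5,6,7}
Layer 4: {1,3}  now seen {0,1,2,3,4,5,6,7}
Reachable = {0,1,2,3,4,5,6,7}
trace reaching 6: a·d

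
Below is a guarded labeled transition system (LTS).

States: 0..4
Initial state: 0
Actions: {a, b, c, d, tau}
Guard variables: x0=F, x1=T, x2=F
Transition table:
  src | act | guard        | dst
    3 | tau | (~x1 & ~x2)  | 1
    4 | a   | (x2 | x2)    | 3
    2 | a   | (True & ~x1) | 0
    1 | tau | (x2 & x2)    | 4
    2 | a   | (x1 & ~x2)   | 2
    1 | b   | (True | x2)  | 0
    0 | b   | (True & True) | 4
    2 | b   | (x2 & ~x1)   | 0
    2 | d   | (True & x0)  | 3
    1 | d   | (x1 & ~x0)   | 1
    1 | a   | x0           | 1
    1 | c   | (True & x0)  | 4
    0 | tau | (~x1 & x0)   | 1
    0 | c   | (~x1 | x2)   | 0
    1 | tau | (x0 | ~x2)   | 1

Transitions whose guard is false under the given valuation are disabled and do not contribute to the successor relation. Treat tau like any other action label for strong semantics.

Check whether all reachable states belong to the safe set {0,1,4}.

Answer: INVARIANT HOLDS

Trace:
Inv-set: {0,1,4}
Reachable = {0,4}
  0: safe
  4: safe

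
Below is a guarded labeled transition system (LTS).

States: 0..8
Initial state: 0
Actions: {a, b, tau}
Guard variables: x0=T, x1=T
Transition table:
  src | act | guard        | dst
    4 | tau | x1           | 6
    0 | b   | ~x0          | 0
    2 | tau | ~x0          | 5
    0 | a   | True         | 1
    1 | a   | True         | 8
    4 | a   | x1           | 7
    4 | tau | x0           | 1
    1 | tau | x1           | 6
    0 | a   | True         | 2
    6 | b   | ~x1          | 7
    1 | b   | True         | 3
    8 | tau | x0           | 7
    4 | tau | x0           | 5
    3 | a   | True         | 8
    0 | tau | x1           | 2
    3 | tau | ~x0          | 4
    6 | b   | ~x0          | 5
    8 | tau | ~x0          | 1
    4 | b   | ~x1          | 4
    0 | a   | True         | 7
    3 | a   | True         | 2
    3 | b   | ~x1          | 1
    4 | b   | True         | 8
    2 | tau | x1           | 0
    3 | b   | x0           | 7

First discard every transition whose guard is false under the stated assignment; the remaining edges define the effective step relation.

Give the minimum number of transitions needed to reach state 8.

Breadth-first toward 8:
  depth 0: {0}
  depth 1: {1,2,7}
  depth 2: {3,6,8}
8 enters at depth 2; path a·a

Answer: 2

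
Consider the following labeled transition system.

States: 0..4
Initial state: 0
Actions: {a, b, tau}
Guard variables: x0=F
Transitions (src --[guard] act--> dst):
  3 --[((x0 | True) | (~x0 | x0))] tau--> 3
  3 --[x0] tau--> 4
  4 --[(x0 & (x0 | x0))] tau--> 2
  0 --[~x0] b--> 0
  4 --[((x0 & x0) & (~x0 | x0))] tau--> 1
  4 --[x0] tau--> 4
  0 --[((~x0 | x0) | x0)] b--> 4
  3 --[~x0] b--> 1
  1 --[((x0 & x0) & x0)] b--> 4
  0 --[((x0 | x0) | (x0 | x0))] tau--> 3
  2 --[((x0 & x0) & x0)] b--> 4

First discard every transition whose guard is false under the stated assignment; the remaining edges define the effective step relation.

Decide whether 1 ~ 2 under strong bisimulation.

Refine partition for ~:
  round 0: {{0,1,2,3,4}}
  round 1: {{0},{1,2,4},{3}}
stable after 2 split(s): 3 block(s)
[1]={1,2,4}  [2]={1,2,4}

Answer: BISIMILAR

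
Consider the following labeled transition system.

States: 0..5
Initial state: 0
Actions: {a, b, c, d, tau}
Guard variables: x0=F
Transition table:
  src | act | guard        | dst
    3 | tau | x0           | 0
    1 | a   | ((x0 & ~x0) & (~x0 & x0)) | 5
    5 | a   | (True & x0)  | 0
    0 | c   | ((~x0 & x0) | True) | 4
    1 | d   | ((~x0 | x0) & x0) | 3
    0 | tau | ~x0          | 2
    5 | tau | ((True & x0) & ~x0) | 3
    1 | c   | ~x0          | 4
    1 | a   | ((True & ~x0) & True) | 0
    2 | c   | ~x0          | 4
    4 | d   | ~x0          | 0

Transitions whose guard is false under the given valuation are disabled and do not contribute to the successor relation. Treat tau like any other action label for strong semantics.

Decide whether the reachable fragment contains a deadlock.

Answer: DEADLOCK-FREE

Working:
Reach set: {0,2,4}
  0: c→4  tau→2  [2 out]
  2: c→4  [1 out]
  4: d→0  [1 out]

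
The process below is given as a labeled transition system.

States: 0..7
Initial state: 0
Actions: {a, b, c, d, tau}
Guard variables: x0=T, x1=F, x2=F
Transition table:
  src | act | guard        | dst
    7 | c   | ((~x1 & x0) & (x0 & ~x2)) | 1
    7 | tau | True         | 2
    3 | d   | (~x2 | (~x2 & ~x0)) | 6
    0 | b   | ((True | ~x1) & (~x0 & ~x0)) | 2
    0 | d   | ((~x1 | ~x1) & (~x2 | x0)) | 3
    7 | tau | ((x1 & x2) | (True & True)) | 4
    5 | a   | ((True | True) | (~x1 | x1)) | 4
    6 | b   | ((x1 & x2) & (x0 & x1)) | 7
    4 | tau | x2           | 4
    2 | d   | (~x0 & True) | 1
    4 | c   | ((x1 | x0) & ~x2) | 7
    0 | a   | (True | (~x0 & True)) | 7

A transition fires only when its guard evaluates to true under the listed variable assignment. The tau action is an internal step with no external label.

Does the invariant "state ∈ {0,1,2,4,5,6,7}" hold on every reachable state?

Answer: INVARIANT VIOLATED at state 3

Trace:
Safe = {0,1,2,4,5,6,7}
Reach set: {0,1,2,3,4,6,7}
  0: ok
  1: ok
  2: ok
  3: VIOLATES
  4: ok
  6: ok
  7: ok
reach 3 via d — violates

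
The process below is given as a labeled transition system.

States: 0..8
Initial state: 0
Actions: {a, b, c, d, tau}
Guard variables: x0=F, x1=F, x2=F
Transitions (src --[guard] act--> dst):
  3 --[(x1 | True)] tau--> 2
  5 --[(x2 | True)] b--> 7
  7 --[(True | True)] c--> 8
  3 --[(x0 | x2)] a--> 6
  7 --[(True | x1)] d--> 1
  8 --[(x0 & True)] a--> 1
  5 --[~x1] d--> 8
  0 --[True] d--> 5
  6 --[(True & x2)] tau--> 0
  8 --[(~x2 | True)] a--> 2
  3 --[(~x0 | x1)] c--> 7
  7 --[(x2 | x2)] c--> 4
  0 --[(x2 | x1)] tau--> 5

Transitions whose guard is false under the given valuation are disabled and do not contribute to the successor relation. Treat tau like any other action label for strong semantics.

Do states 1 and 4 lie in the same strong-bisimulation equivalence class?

Answer: BISIMILAR

Analysis:
Refine partition for ~:
  P[0] = {{0,1,2,3,4,5,6,7,8}}
  P[1] = {{0},{1,2,4,6},{3},{5},{7},{8}}
Fixed point at round 2; 6 class(es).
[1]={1,2,4,6}  [4]={1,2,4,6}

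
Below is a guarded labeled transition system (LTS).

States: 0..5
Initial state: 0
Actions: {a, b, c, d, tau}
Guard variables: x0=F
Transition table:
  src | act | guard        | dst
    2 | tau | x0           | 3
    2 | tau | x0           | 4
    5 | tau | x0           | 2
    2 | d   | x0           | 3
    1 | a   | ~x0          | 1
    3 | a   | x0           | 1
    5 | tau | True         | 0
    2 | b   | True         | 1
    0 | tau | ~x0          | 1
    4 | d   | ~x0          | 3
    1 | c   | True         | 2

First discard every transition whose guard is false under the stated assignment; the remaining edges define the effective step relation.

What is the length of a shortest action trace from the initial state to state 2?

Answer: 2

Analysis:
Layered search for 2:
  L0 = {0}
  L1 = {1}
  L2 = {2}
depth(2)=2, e.g. tau·c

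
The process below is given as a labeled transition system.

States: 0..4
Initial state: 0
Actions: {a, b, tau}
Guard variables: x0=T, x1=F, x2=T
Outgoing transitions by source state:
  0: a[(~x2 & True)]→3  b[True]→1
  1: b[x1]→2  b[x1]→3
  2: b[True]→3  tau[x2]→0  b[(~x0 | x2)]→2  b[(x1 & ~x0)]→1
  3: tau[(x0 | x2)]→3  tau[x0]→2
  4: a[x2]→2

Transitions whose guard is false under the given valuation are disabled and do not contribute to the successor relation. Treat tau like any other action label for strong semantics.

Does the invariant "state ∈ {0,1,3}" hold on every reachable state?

Allowed set {0,1,3}
Reachable = {0,1}
  0: ✓
  1: ✓

Answer: INVARIANT HOLDS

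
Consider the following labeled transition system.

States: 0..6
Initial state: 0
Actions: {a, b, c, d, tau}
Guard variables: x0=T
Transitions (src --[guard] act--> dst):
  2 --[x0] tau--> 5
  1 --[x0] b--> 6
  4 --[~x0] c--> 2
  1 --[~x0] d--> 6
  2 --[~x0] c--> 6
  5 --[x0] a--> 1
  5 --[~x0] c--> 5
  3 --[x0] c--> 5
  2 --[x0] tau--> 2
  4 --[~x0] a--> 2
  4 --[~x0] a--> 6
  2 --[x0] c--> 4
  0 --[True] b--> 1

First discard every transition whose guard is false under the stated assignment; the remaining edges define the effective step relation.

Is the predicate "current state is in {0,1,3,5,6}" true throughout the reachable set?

Answer: INVARIANT HOLDS

Working:
Allowed set {0,1,3,5,6}
Reach set: {0,1,6}
  0: ok
  1: ok
  6: ok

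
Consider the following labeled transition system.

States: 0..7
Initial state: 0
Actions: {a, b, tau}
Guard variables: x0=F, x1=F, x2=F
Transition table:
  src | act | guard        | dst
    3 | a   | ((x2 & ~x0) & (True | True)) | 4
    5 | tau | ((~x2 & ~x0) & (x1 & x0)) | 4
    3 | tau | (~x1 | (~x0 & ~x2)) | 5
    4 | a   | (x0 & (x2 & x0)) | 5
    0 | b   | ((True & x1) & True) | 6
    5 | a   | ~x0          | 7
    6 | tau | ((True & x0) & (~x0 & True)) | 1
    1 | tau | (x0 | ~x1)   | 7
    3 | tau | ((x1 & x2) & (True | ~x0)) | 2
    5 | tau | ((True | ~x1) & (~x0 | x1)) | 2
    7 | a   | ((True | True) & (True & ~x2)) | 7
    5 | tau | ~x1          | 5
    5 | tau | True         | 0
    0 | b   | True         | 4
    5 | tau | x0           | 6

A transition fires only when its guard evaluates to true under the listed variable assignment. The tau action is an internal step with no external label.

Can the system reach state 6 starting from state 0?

8 transition(s) survive guard evaluation.
L0 = {0}
L1 = {4}  cumulative {0,4}
Reach set: {0,4}

Answer: UNREACHABLE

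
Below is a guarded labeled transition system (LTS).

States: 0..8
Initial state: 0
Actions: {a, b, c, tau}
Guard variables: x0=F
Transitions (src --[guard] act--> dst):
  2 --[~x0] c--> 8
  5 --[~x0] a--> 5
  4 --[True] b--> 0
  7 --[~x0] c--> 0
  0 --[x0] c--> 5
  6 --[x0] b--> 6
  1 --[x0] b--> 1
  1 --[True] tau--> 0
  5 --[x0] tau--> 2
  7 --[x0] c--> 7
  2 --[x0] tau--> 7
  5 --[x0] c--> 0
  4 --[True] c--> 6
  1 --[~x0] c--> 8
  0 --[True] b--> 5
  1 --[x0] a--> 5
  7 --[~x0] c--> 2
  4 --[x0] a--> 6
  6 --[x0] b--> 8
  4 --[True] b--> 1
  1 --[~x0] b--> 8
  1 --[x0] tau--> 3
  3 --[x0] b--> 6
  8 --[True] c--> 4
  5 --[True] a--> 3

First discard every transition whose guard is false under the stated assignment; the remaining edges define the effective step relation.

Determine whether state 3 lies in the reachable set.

Answer: REACHABLE

Trace:
After dropping false guards: 13 live edges.
Layer 0: {0}
Layer 1: {5}  now seen {0,5}
Layer 2: {3}  now seen {0,3,5}
Reach set: {0,3,5}
Path to 3: b·a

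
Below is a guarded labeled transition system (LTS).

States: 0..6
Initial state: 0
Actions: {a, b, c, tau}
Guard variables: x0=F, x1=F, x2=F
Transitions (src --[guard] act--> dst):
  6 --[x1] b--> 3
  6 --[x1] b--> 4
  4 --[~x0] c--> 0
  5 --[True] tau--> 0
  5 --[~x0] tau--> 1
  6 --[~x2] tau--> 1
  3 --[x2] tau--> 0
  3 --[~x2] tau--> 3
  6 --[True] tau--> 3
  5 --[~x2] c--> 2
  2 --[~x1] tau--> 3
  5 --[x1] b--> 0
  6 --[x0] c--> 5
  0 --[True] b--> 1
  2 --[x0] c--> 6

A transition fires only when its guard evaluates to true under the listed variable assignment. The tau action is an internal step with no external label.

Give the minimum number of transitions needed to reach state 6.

Answer: UNREACHABLE

Trace:
Layered search for 6:
  L0 = {0}
  L1 = {1}
6 never appears.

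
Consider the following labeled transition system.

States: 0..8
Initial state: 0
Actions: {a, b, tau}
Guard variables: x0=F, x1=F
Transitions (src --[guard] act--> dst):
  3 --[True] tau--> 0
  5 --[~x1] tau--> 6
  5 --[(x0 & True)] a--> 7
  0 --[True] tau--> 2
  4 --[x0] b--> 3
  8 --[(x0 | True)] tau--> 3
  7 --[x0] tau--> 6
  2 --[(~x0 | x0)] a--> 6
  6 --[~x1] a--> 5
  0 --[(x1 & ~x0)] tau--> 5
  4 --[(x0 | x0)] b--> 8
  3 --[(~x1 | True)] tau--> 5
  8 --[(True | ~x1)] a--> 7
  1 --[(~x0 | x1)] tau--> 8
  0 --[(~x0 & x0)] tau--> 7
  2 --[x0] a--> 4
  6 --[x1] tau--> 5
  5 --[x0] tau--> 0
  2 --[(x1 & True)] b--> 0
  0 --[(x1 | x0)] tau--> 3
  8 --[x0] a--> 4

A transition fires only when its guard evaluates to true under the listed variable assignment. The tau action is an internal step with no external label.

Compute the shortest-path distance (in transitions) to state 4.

Answer: UNREACHABLE

Trace:
Layered search for 4:
  depth 0: {0}
  depth 1: {2}
  depth 2: {6}
  depth 3: {5}
4 never appears.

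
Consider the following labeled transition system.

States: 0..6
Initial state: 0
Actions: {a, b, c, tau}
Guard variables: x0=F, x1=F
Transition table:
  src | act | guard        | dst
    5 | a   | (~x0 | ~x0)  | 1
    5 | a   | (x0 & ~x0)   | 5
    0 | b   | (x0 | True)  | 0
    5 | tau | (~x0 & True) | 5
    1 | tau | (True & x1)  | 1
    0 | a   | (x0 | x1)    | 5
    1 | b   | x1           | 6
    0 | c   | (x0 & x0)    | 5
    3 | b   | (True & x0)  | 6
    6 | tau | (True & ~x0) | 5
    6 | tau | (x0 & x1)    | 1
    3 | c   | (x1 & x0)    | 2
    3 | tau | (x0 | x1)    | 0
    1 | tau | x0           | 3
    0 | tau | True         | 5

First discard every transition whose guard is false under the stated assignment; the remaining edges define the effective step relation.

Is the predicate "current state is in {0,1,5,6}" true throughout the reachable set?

Answer: INVARIANT HOLDS

Analysis:
Allowed set {0,1,5,6}
Reachable = {0,1,5}
  0: ok
  1: ok
  5: ok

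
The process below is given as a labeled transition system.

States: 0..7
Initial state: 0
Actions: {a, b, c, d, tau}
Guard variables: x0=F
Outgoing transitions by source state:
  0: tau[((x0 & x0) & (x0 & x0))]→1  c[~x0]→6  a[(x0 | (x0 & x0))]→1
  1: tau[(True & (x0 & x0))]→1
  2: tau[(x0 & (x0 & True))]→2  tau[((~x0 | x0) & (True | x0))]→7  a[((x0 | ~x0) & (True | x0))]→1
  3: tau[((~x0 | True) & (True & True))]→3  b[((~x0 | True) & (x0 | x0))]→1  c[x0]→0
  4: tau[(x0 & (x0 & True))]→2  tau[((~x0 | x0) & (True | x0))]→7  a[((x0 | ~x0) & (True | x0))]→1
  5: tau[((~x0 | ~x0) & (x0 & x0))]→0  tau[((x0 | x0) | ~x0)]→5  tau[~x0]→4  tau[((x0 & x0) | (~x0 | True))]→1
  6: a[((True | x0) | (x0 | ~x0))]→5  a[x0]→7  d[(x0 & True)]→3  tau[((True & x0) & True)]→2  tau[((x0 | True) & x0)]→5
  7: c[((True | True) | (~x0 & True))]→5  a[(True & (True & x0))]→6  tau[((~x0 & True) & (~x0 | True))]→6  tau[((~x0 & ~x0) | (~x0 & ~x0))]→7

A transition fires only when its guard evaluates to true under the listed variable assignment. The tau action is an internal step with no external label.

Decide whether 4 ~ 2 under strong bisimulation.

Compute ~ classes (split until stable):
  P[0] = {{0,1,2,3,4,5,6,7}}
  P[1] = {{0},{1},{2,4},{3,5},{6},{7}}
  P[2] = {{0},{1},{2,4},{3},{5},{6},{7}}
stable after 3 split(s): 7 block(s)
4∈{2,4}, 2∈{2,4}

Answer: BISIMILAR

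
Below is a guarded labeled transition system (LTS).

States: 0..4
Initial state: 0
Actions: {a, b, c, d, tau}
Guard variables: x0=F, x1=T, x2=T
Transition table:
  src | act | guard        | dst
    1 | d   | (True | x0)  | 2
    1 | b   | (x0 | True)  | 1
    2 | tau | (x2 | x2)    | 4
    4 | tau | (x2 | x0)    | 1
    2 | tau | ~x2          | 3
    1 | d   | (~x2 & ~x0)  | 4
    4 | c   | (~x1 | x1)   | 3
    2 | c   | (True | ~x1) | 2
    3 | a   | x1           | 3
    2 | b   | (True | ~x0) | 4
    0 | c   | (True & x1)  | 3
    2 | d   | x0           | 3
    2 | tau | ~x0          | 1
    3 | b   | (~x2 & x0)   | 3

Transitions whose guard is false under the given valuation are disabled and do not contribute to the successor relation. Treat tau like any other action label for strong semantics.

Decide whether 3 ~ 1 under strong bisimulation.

Answer: NOT BISIMILAR

Analysis:
Bisimulation quotient by refinement:
  round 0: {{0,1,2,3,4}}
  round 1: {{0},{1},{2},{3},{4}}
Fixed point at round 2; 5 class(es).
[3]={3}  [1]={1}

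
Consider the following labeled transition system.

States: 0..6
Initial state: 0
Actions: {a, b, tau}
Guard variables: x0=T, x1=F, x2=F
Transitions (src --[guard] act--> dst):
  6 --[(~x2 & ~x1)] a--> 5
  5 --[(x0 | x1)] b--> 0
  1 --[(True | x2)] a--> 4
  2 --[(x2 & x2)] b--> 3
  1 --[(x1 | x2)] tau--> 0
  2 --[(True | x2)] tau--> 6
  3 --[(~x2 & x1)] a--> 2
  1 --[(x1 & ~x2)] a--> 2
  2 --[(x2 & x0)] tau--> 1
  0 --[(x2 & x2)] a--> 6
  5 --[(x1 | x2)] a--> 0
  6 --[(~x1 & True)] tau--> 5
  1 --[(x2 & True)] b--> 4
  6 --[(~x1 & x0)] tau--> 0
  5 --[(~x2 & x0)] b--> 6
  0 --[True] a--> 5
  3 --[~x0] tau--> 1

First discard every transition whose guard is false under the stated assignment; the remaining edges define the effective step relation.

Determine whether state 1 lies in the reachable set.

Answer: UNREACHABLE

Trace:
8 transition(s) survive guard evaluation.
Layer 0: {0}
Layer 1: {5}  now seen {0,5}
Layer 2: {6}  now seen {0,5,6}
R = {0,5,6}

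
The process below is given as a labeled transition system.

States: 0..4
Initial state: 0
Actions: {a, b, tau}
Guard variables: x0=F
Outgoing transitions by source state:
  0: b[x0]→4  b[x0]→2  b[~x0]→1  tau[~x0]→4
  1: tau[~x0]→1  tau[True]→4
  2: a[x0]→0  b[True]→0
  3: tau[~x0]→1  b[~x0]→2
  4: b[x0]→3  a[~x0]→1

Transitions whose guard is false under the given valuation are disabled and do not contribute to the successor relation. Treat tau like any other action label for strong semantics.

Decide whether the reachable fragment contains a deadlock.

Reach set: {0,1,4}
  0: b→1  tau→4  [2 out]
  1: tau→1  tau→4  [2 out]
  4: a→1  [1 out]

Answer: DEADLOCK-FREE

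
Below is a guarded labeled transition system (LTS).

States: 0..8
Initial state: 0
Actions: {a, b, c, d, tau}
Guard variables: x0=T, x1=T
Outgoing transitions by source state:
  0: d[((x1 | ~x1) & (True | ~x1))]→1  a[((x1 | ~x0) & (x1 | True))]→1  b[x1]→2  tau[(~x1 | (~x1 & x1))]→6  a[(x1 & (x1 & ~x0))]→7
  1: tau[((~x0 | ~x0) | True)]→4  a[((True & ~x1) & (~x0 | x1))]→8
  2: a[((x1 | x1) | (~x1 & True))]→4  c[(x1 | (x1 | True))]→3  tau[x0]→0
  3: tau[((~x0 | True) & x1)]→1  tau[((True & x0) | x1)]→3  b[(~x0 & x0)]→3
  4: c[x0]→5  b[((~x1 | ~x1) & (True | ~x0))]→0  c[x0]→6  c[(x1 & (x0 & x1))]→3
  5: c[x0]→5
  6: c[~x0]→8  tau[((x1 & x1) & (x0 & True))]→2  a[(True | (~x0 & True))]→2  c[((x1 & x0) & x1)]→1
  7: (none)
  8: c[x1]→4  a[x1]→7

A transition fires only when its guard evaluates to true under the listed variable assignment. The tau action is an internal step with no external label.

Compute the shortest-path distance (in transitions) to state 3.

Breadth-first toward 3:
  L0 = {0}
  L1 = {1,2}
  L2 = {3,4}
3 enters at depth 2; path b·c

Answer: 2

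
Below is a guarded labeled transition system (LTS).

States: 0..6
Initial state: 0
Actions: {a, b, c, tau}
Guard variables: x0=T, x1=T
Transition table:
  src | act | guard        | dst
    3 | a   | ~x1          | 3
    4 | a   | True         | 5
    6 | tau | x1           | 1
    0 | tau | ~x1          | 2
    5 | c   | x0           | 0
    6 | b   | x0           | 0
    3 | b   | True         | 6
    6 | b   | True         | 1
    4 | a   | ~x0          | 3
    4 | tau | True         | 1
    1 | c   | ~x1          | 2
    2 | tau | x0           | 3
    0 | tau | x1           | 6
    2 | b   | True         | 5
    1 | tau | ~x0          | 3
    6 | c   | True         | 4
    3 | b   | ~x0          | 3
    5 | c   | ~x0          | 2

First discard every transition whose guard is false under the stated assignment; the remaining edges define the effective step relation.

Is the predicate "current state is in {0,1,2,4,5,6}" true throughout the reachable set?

Safe = {0,1,2,4,5,6}
R = {0,1,4,5,6}
  0: ✓
  1: ✓
  4: ✓
  5: ✓
  6: ✓

Answer: INVARIANT HOLDS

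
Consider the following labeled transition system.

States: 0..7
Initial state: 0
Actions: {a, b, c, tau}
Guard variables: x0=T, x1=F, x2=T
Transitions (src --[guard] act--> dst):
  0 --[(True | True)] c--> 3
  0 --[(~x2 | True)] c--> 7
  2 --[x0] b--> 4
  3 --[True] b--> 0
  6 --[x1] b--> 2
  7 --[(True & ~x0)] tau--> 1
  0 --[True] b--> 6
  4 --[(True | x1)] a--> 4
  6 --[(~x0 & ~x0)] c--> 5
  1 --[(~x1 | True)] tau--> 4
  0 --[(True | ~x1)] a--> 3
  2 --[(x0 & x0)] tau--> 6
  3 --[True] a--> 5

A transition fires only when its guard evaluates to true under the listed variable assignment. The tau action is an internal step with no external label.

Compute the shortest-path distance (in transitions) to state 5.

Breadth-first toward 5:
  Layer 0: {0}
  Layer 1: {3,6,7}
  Layer 2: {5}
depth(5)=2, e.g. a·a

Answer: 2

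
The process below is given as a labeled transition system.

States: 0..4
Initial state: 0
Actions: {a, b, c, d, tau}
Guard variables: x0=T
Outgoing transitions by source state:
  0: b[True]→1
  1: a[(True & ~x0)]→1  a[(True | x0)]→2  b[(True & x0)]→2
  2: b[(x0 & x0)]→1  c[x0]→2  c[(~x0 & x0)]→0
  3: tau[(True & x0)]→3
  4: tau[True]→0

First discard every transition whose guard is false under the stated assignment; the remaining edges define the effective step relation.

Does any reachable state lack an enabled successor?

Answer: DEADLOCK-FREE

Analysis:
R = {0,1,2}
  0: b→1  [1 out]
  1: a→2  b→2  [2 out]
  2: b→1  c→2  [2 out]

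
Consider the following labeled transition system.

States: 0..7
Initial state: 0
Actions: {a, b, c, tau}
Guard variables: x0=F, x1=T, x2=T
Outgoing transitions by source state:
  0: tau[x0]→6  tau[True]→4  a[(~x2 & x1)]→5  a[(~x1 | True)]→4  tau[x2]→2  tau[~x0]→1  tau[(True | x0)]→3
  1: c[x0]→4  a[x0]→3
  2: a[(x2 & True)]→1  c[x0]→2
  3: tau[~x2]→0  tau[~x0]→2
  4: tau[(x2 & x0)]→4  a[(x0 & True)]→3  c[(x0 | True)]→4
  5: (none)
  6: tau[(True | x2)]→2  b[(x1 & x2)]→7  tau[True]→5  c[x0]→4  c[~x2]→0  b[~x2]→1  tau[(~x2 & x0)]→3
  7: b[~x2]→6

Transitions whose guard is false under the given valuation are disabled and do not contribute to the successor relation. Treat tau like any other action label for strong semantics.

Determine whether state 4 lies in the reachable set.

Answer: REACHABLE

Analysis:
11 transition(s) survive guard evaluation.
depth 0: {0}
depth 1: {1,2,3,4}  cumulative {0,1,2,3,4}
Reach set: {0,1,2,3,4}
trace reaching 4: tau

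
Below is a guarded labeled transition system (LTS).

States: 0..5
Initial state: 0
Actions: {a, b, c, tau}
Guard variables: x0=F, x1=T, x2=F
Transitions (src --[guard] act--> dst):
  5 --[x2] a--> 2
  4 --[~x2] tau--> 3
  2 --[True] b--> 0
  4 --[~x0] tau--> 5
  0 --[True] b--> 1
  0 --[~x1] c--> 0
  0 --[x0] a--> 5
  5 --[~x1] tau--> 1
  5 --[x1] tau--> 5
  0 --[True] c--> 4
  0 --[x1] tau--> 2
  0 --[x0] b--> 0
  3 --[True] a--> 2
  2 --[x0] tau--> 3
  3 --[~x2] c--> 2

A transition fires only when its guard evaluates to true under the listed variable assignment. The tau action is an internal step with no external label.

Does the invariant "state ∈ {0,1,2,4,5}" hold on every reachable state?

Answer: INVARIANT VIOLATED at state 3

Working:
Allowed set {0,1,2,4,5}
Reach set: {0,1,2,3,4,5}
  0: ok
  1: ok
  2: ok
  3: ✗ unsafe
  4: ok
  5: ok
counterexample path to 3: c·tau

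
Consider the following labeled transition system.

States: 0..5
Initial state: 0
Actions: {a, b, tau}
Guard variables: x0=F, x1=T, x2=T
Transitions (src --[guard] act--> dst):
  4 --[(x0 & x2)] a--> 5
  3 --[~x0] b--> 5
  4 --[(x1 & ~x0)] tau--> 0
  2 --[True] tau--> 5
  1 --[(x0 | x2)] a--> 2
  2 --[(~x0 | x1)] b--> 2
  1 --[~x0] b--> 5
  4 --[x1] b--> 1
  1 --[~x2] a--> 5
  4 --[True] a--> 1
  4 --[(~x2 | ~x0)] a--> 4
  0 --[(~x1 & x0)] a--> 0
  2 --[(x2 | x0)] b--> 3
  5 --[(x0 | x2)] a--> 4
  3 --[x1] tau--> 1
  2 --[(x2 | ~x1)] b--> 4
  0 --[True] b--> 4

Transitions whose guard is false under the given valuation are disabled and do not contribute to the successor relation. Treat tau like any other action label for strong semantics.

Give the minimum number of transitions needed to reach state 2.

BFS to 2:
  depth 0: {0}
  depth 1: {4}
  depth 2: {1}
  depth 3: {2,5}
depth(2)=3, e.g. b·a·a

Answer: 3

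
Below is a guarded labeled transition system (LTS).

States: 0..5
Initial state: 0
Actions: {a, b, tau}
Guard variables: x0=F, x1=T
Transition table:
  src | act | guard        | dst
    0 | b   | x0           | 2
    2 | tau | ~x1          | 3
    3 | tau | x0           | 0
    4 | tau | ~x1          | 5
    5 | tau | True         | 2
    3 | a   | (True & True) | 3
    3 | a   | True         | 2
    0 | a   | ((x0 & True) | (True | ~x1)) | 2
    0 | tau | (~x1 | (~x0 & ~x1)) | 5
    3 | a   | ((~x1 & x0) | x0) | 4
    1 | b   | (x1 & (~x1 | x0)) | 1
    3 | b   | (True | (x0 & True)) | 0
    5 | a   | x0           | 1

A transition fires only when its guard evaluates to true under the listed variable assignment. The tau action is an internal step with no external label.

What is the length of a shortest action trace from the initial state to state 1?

Answer: UNREACHABLE

Trace:
Layered search for 1:
  depth 0: {0}
  depth 1: {2}
1 never appears.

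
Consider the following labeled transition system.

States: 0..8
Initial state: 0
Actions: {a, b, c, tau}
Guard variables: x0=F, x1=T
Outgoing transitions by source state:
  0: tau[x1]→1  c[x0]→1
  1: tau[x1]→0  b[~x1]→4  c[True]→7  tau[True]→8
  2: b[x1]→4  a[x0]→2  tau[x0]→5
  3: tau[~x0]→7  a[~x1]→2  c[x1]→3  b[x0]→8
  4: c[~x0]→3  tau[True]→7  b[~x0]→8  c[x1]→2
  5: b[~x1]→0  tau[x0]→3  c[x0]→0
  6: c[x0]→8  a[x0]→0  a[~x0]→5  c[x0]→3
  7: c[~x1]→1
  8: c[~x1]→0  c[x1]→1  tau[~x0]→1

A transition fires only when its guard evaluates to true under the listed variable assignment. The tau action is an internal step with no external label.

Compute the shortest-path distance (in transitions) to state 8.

Answer: 2

Trace:
Breadth-first toward 8:
  depth 0: {0}
  depth 1: {1}
  depth 2: {7,8}
depth(8)=2, e.g. tau·tau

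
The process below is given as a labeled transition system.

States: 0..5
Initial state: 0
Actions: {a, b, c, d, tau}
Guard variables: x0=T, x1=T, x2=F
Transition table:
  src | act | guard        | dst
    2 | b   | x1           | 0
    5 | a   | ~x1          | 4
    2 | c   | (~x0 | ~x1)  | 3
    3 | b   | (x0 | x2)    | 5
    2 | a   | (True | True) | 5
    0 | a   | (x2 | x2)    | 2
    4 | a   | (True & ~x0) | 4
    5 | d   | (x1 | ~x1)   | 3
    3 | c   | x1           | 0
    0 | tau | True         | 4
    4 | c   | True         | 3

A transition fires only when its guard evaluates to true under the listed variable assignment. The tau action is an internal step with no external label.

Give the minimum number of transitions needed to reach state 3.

Answer: 2

Trace:
BFS to 3:
  Layer 0: {0}
  Layer 1: {4}
  Layer 2: {3}
depth(3)=2, e.g. tau·c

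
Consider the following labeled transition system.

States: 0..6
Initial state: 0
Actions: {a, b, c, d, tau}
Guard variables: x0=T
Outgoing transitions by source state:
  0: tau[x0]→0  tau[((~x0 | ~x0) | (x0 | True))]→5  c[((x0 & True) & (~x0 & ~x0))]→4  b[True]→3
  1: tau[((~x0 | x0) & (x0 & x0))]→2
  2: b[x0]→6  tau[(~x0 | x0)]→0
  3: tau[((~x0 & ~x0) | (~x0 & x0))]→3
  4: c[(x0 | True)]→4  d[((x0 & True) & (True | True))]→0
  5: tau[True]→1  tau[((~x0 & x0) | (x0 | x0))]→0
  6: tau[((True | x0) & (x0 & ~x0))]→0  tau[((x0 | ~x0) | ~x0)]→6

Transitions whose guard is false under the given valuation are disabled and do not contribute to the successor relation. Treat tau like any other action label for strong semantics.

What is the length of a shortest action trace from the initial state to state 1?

Layered search for 1:
  Layer 0: {0}
  Layer 1: {3,5}
  Layer 2: {1}
depth(1)=2, e.g. tau·tau

Answer: 2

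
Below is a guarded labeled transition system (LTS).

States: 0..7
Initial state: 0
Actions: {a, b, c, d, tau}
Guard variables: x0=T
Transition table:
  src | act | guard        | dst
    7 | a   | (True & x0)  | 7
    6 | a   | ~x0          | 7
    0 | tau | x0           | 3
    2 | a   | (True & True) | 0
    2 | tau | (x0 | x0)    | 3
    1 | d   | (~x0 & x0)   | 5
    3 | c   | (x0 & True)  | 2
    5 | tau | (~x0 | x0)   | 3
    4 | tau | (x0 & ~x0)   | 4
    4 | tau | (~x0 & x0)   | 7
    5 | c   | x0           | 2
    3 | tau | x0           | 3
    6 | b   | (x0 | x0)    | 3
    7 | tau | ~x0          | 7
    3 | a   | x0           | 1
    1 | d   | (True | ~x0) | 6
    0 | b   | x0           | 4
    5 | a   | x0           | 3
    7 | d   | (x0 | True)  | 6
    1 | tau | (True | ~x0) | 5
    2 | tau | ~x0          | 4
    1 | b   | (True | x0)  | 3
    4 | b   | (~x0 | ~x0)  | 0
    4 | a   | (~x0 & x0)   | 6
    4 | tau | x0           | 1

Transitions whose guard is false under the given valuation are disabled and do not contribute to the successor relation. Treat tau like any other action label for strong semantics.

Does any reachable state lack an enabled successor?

Answer: DEADLOCK-FREE

Analysis:
R = {0,1,2,3,4,5,6}
  0: b→4  tau→3  [2 out]
  1: b→3  d→6  tau→5  [3 out]
  2: a→0  tau→3  [2 out]
  3: a→1  c→2  tau→3  [3 out]
  4: tau→1  [1 out]
  5: a→3  c→2  tau→3  [3 out]
  6: b→3  [1 out]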